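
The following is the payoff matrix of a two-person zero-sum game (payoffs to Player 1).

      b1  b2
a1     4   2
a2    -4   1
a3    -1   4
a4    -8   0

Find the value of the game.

Row minima: a1 → 2, a2 → -4, a3 → -1, a4 → -8; maximin = 2.
Column maxima: b1 → 4, b2 → 4; minimax = 4.
2 ≠ 4, so there is no saddle point; optimal play is mixed.
a2 is strictly dominated by a1, so Player 1 never plays it.
a4 is strictly dominated by a1, so Player 1 never plays it.
On the remaining 2×2 (a1, a3 vs b1, b2):
Let Player 1 play a1 with probability p. Expected payoff against b1: 4p + (-1)(1−p) = 5p − 1; against b2: 2p + 4(1−p) = −2p + 4.
Setting these equal: 5p − 1 = −2p + 4 ⇒ 7p = 5 ⇒ p = 5/7, and the value is (5)·(5/7) − 1 = 18/7.
For Player 2: with q = P(b1), equating a1's and a3's payoffs gives 2q + 2 = −5q + 4 ⇒ q = 2/7.

18/7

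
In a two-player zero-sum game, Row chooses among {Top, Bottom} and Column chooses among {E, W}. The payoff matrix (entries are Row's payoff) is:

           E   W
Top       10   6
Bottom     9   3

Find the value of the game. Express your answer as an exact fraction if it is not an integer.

6

Row minima: Top → 6, Bottom → 3; maximin = 6.
Column maxima: E → 10, W → 6; minimax = 6.
Since maximin = minimax = 6, there is a saddle point and the value is 6.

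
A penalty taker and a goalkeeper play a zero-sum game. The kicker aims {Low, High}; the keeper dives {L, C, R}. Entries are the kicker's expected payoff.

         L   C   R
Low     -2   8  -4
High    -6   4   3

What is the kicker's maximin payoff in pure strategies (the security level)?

Row minima: Low → -4, High → -6.
The best of these is -4.

-4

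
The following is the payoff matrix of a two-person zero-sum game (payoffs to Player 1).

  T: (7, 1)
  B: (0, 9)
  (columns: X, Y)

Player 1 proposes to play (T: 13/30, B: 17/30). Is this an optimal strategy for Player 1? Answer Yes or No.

Against X this mix gives (13/30)·7 + (17/30)·0 = 91/30.
Against Y this mix gives (13/30)·1 + (17/30)·9 = 83/15.
Player 2 will play X, holding Player 1 to 91/30. Shifting weight toward the row that does better against X would raise this floor (the equalizing mix achieves 21/5 against both X and Y), so the proposed strategy is not optimal.

No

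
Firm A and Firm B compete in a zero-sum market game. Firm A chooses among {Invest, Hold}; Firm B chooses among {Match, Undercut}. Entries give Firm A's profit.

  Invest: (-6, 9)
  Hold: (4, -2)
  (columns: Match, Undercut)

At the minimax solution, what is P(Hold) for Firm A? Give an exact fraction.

5/7

Row minima: Invest → -6, Hold → -2; maximin = -2.
Column maxima: Match → 4, Undercut → 9; minimax = 4.
-2 ≠ 4, so there is no saddle point; optimal play is mixed.
Let Firm A play Invest with probability p. Expected payoff against Match: (-6)p + 4(1−p) = −10p + 4; against Undercut: 9p + (-2)(1−p) = 11p − 2.
Setting these equal: −10p + 4 = 11p − 2 ⇒ −21p = -6 ⇒ p = 2/7, and the value is (-10)·(2/7) + 4 = 8/7.
For Firm B: with q = P(Match), equating Invest's and Hold's payoffs gives −15q + 9 = 6q − 2 ⇒ q = 11/21.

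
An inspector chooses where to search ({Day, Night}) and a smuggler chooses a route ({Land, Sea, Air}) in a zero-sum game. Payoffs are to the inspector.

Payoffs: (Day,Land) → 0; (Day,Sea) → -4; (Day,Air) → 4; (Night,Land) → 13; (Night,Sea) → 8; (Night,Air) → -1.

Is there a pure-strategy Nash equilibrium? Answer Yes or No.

Row minima: Day → -4, Night → -1; maximin = -1.
Column maxima: Land → 13, Sea → 8, Air → 4; minimax = 4.
-1 ≠ 4, so no pure-strategy equilibrium exists.

No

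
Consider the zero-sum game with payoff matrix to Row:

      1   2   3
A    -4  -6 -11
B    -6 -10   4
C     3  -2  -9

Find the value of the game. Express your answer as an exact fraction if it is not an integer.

Row minima: A → -11, B → -10, C → -9; maximin = -9.
Column maxima: 1 → 3, 2 → -2, 3 → 4; minimax = -2.
-9 ≠ -2, so there is no saddle point; optimal play is mixed.
A is strictly dominated by C, so Row never plays it.
1 is strictly dominated by 2 (it gives Row strictly more in every row), so Column never plays it.
On the remaining 2×2 (B, C vs 2, 3):
Let Row play B with probability p. Expected payoff against 2: (-10)p + (-2)(1−p) = −8p − 2; against 3: 4p + (-9)(1−p) = 13p − 9.
Setting these equal: −8p − 2 = 13p − 9 ⇒ −21p = -7 ⇒ p = 1/3, and the value is (-8)·(1/3) − 2 = -14/3.
For Column: with q = P(2), equating B's and C's payoffs gives −14q + 4 = 7q − 9 ⇒ q = 13/21.

-14/3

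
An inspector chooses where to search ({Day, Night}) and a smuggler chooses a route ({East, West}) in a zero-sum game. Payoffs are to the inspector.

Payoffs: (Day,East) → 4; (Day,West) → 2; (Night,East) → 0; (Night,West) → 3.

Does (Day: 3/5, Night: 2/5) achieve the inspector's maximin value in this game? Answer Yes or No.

Against East this mix gives (3/5)·4 + (2/5)·0 = 12/5.
Against West this mix gives (3/5)·2 + (2/5)·3 = 12/5.
All of the smuggler's active replies (East, West) yield 12/5, and no column does worse for the inspector. The mix makes the smuggler indifferent and guarantees 12/5, so it is optimal.

Yes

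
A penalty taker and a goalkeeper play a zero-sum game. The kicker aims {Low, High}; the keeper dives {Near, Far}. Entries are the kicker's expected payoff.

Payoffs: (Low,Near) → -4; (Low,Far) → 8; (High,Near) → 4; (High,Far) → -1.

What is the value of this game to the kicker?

28/17

Row minima: Low → -4, High → -1; maximin = -1.
Column maxima: Near → 4, Far → 8; minimax = 4.
-1 ≠ 4, so there is no saddle point; optimal play is mixed.
Let the kicker play Low with probability p. Expected payoff against Near: (-4)p + 4(1−p) = −8p + 4; against Far: 8p + (-1)(1−p) = 9p − 1.
Setting these equal: −8p + 4 = 9p − 1 ⇒ −17p = -5 ⇒ p = 5/17, and the value is (-8)·(5/17) + 4 = 28/17.
For the keeper: with q = P(Near), equating Low's and High's payoffs gives −12q + 8 = 5q − 1 ⇒ q = 9/17.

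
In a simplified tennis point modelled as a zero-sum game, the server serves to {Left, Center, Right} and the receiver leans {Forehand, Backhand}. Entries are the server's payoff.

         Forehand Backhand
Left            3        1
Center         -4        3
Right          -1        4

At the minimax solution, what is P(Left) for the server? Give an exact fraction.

Row minima: Left → 1, Center → -4, Right → -1; maximin = 1.
Column maxima: Forehand → 3, Backhand → 4; minimax = 3.
1 ≠ 3, so there is no saddle point; optimal play is mixed.
Center is strictly dominated by Right, so the server never plays it.
On the remaining 2×2 (Left, Right vs Forehand, Backhand):
Let the server play Left with probability p. Expected payoff against Forehand: 3p + (-1)(1−p) = 4p − 1; against Backhand: 1p + 4(1−p) = −3p + 4.
Setting these equal: 4p − 1 = −3p + 4 ⇒ 7p = 5 ⇒ p = 5/7, and the value is (4)·(5/7) − 1 = 13/7.
For the receiver: with q = P(Forehand), equating Left's and Right's payoffs gives 2q + 1 = −5q + 4 ⇒ q = 3/7.

5/7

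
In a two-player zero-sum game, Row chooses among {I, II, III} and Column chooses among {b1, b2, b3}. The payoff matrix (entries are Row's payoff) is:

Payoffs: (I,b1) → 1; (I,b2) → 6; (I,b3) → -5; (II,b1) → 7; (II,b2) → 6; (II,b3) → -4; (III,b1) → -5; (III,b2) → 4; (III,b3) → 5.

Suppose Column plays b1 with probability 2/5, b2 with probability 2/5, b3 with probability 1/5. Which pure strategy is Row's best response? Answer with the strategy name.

II

Expected payoff of I: (2/5)·1 + (2/5)·6 + (1/5)·(-5) = 9/5.
Expected payoff of II: (2/5)·7 + (2/5)·6 + (1/5)·(-4) = 22/5.
Expected payoff of III: (2/5)·(-5) + (2/5)·4 + (1/5)·5 = 3/5.
The largest is 22/5, so Row's best response is II.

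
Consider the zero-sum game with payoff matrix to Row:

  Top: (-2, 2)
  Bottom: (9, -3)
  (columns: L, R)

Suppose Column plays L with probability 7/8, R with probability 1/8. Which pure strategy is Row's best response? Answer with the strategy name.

Bottom

Expected payoff of Top: (7/8)·(-2) + (1/8)·2 = -3/2.
Expected payoff of Bottom: (7/8)·9 + (1/8)·(-3) = 15/2.
The largest is 15/2, so Row's best response is Bottom.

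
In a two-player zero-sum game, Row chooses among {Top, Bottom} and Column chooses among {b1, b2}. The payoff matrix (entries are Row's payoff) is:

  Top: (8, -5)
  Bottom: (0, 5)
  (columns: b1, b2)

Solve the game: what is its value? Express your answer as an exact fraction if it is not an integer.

20/9

Row minima: Top → -5, Bottom → 0; maximin = 0.
Column maxima: b1 → 8, b2 → 5; minimax = 5.
0 ≠ 5, so there is no saddle point; optimal play is mixed.
Let Row play Top with probability p. Expected payoff against b1: 8p + 0(1−p) = 8p; against b2: (-5)p + 5(1−p) = −10p + 5.
Setting these equal: 8p = −10p + 5 ⇒ 18p = 5 ⇒ p = 5/18, and the value is (8)·(5/18) = 20/9.
For Column: with q = P(b1), equating Top's and Bottom's payoffs gives 13q − 5 = −5q + 5 ⇒ q = 5/9.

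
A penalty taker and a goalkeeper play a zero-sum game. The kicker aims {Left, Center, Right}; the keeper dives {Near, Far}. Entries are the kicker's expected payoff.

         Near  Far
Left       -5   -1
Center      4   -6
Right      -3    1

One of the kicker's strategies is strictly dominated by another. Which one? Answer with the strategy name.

Left

Right gives a strictly higher payoff than Left against every column: -3 > -5, 1 > -1.
So Left is strictly dominated and the kicker never plays it.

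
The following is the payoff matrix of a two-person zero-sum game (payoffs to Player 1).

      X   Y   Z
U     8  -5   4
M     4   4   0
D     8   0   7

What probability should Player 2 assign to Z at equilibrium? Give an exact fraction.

4/11

Row minima: U → -5, M → 0, D → 0; maximin = 0.
Column maxima: X → 8, Y → 4, Z → 7; minimax = 4.
0 ≠ 4, so there is no saddle point; optimal play is mixed.
X is strictly dominated by Z (it gives Player 1 strictly more in every row), so Player 2 never plays it.
With X eliminated, U is strictly dominated by D (D gives Player 1 strictly more in every remaining column), so Player 1 never plays it.
On the remaining 2×2 (M, D vs Y, Z):
Let Player 1 play M with probability p. Expected payoff against Y: 4p + 0(1−p) = 4p; against Z: 0p + 7(1−p) = −7p + 7.
Setting these equal: 4p = −7p + 7 ⇒ 11p = 7 ⇒ p = 7/11, and the value is (4)·(7/11) = 28/11.
For Player 2: with q = P(Y), equating M's and D's payoffs gives 4q = −7q + 7 ⇒ q = 7/11.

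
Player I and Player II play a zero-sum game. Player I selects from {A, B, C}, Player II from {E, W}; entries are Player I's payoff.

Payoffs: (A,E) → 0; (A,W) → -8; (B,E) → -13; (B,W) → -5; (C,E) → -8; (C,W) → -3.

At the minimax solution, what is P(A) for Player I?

5/13

Row minima: A → -8, B → -13, C → -8; maximin = -8.
Column maxima: E → 0, W → -3; minimax = -3.
-8 ≠ -3, so there is no saddle point; optimal play is mixed.
B is strictly dominated by C, so Player I never plays it.
On the remaining 2×2 (A, C vs E, W):
Let Player I play A with probability p. Expected payoff against E: 0p + (-8)(1−p) = 8p − 8; against W: (-8)p + (-3)(1−p) = −5p − 3.
Setting these equal: 8p − 8 = −5p − 3 ⇒ 13p = 5 ⇒ p = 5/13, and the value is (8)·(5/13) − 8 = -64/13.
For Player II: with q = P(E), equating A's and C's payoffs gives 8q − 8 = −5q − 3 ⇒ q = 5/13.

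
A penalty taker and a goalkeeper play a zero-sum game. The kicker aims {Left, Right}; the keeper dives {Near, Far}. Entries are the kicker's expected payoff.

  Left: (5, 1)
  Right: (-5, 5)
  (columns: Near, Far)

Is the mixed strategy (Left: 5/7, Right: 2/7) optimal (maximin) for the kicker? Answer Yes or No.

Yes

Against Near this mix gives (5/7)·5 + (2/7)·(-5) = 15/7.
Against Far this mix gives (5/7)·1 + (2/7)·5 = 15/7.
All of the keeper's active replies (Near, Far) yield 15/7, and no column does worse for the kicker. The mix makes the keeper indifferent and guarantees 15/7, so it is optimal.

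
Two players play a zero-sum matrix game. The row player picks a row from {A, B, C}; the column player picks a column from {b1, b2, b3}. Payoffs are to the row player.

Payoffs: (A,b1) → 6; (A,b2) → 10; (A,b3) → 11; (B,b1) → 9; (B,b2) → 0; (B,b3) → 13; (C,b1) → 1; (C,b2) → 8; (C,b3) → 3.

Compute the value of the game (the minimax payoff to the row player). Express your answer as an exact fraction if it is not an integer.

Row minima: A → 6, B → 0, C → 1; maximin = 6.
Column maxima: b1 → 9, b2 → 10, b3 → 13; minimax = 9.
6 ≠ 9, so there is no saddle point; optimal play is mixed.
C is strictly dominated by A, so the row player never plays it.
b3 is strictly dominated by b1 (it gives the row player strictly more in every row), so the column player never plays it.
On the remaining 2×2 (A, B vs b1, b2):
Let the row player play A with probability p. Expected payoff against b1: 6p + 9(1−p) = −3p + 9; against b2: 10p + 0(1−p) = 10p.
Setting these equal: −3p + 9 = 10p ⇒ −13p = -9 ⇒ p = 9/13, and the value is (-3)·(9/13) + 9 = 90/13.
For the column player: with q = P(b1), equating A's and B's payoffs gives −4q + 10 = 9q ⇒ q = 10/13.

90/13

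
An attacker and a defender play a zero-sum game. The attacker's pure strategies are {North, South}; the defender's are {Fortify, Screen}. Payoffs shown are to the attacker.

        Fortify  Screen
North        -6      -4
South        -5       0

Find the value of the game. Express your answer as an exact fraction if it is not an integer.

-5

Row minima: North → -6, South → -5; maximin = -5.
Column maxima: Fortify → -5, Screen → 0; minimax = -5.
Since maximin = minimax = -5, there is a saddle point and the value is -5.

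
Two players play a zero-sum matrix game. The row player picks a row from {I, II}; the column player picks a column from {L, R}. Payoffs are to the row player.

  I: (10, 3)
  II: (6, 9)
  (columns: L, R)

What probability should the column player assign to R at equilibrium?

Row minima: I → 3, II → 6; maximin = 6.
Column maxima: L → 10, R → 9; minimax = 9.
6 ≠ 9, so there is no saddle point; optimal play is mixed.
Let the row player play I with probability p. Expected payoff against L: 10p + 6(1−p) = 4p + 6; against R: 3p + 9(1−p) = −6p + 9.
Setting these equal: 4p + 6 = −6p + 9 ⇒ 10p = 3 ⇒ p = 3/10, and the value is (4)·(3/10) + 6 = 36/5.
For the column player: with q = P(L), equating I's and II's payoffs gives 7q + 3 = −3q + 9 ⇒ q = 3/5.

2/5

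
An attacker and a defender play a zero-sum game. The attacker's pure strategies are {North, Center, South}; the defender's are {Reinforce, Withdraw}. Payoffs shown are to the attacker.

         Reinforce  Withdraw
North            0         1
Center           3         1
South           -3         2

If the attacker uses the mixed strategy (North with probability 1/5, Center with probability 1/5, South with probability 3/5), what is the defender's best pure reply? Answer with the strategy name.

If the defender plays Reinforce, the attacker's expected payoff is (1/5)·0 + (1/5)·3 + (3/5)·(-3) = -6/5.
If the defender plays Withdraw, the attacker's expected payoff is (1/5)·1 + (1/5)·1 + (3/5)·2 = 8/5.
The defender minimizes the attacker's payoff; the smallest is -6/5, so the best response is Reinforce.

Reinforce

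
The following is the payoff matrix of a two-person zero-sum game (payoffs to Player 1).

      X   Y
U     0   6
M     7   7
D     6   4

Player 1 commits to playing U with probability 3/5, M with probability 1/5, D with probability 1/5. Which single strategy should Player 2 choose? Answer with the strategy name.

X

If Player 2 plays X, Player 1's expected payoff is (3/5)·0 + (1/5)·7 + (1/5)·6 = 13/5.
If Player 2 plays Y, Player 1's expected payoff is (3/5)·6 + (1/5)·7 + (1/5)·4 = 29/5.
Player 2 minimizes Player 1's payoff; the smallest is 13/5, so the best response is X.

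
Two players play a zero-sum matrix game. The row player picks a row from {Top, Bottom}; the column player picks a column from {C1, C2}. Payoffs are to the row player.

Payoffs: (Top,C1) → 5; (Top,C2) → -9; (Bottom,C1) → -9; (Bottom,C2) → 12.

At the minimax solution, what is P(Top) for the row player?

3/5

Row minima: Top → -9, Bottom → -9; maximin = -9.
Column maxima: C1 → 5, C2 → 12; minimax = 5.
-9 ≠ 5, so there is no saddle point; optimal play is mixed.
Let the row player play Top with probability p. Expected payoff against C1: 5p + (-9)(1−p) = 14p − 9; against C2: (-9)p + 12(1−p) = −21p + 12.
Setting these equal: 14p − 9 = −21p + 12 ⇒ 35p = 21 ⇒ p = 3/5, and the value is (14)·(3/5) − 9 = -3/5.
For the column player: with q = P(C1), equating Top's and Bottom's payoffs gives 14q − 9 = −21q + 12 ⇒ q = 3/5.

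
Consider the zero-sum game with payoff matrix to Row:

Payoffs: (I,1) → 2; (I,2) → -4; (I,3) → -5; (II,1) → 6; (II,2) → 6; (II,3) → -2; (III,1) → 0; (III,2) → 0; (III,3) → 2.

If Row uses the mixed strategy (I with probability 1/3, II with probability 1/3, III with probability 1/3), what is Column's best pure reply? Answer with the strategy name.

If Column plays 1, Row's expected payoff is (1/3)·2 + (1/3)·6 + (1/3)·0 = 8/3.
If Column plays 2, Row's expected payoff is (1/3)·(-4) + (1/3)·6 + (1/3)·0 = 2/3.
If Column plays 3, Row's expected payoff is (1/3)·(-5) + (1/3)·(-2) + (1/3)·2 = -5/3.
Column minimizes Row's payoff; the smallest is -5/3, so the best response is 3.

3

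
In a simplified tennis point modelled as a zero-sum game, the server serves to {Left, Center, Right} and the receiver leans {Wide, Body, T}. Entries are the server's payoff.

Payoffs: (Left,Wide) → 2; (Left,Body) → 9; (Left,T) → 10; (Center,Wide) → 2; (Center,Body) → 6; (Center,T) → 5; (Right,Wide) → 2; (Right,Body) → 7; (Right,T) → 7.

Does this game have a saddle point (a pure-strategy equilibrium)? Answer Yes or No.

Row minima: Left → 2, Center → 2, Right → 2; maximin = 2.
Column maxima: Wide → 2, Body → 9, T → 10; minimax = 2.
maximin = minimax = 2, so a saddle point exists.

Yes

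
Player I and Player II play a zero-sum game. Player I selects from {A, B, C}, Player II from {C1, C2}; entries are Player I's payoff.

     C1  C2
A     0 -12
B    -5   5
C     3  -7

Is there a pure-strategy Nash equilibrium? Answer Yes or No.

No

Row minima: A → -12, B → -5, C → -7; maximin = -5.
Column maxima: C1 → 3, C2 → 5; minimax = 3.
-5 ≠ 3, so no pure-strategy equilibrium exists.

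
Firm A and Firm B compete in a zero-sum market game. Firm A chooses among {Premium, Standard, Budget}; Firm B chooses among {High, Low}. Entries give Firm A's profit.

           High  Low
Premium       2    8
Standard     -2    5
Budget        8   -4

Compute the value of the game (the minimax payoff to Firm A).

4

Row minima: Premium → 2, Standard → -2, Budget → -4; maximin = 2.
Column maxima: High → 8, Low → 8; minimax = 8.
2 ≠ 8, so there is no saddle point; optimal play is mixed.
Standard is strictly dominated by Premium, so Firm A never plays it.
On the remaining 2×2 (Premium, Budget vs High, Low):
Let Firm A play Premium with probability p. Expected payoff against High: 2p + 8(1−p) = −6p + 8; against Low: 8p + (-4)(1−p) = 12p − 4.
Setting these equal: −6p + 8 = 12p − 4 ⇒ −18p = -12 ⇒ p = 2/3, and the value is (-6)·(2/3) + 8 = 4.
For Firm B: with q = P(High), equating Premium's and Budget's payoffs gives −6q + 8 = 12q − 4 ⇒ q = 2/3.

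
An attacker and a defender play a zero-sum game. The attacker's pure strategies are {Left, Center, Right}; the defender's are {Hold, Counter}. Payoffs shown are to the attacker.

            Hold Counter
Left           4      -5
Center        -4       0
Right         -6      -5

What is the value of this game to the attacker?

-20/13

Row minima: Left → -5, Center → -4, Right → -6; maximin = -4.
Column maxima: Hold → 4, Counter → 0; minimax = 0.
-4 ≠ 0, so there is no saddle point; optimal play is mixed.
Right is strictly dominated by Center, so the attacker never plays it.
On the remaining 2×2 (Left, Center vs Hold, Counter):
Let the attacker play Left with probability p. Expected payoff against Hold: 4p + (-4)(1−p) = 8p − 4; against Counter: (-5)p + 0(1−p) = −5p.
Setting these equal: 8p − 4 = −5p ⇒ 13p = 4 ⇒ p = 4/13, and the value is (8)·(4/13) − 4 = -20/13.
For the defender: with q = P(Hold), equating Left's and Center's payoffs gives 9q − 5 = −4q ⇒ q = 5/13.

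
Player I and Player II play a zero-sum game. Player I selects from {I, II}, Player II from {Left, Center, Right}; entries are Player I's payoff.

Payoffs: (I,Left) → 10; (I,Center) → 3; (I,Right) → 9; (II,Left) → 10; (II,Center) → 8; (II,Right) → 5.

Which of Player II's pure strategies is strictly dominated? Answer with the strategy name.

Center holds Player I's payoff strictly below Left in every row: 3 < 10, 8 < 10.
So Left is strictly dominated for Player II.

Left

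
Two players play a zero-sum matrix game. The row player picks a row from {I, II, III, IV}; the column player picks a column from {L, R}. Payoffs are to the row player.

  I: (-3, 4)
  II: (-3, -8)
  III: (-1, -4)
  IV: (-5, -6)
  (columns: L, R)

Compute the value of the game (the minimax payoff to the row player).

Row minima: I → -3, II → -8, III → -4, IV → -6; maximin = -3.
Column maxima: L → -1, R → 4; minimax = -1.
-3 ≠ -1, so there is no saddle point; optimal play is mixed.
II is strictly dominated by III, so the row player never plays it.
IV is strictly dominated by I, so the row player never plays it.
On the remaining 2×2 (I, III vs L, R):
Let the row player play I with probability p. Expected payoff against L: (-3)p + (-1)(1−p) = −2p − 1; against R: 4p + (-4)(1−p) = 8p − 4.
Setting these equal: −2p − 1 = 8p − 4 ⇒ −10p = -3 ⇒ p = 3/10, and the value is (-2)·(3/10) − 1 = -8/5.
For the column player: with q = P(L), equating I's and III's payoffs gives −7q + 4 = 3q − 4 ⇒ q = 4/5.

-8/5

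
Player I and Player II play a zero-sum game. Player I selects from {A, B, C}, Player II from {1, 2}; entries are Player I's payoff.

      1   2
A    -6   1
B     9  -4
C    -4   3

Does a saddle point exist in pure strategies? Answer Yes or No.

Row minima: A → -6, B → -4, C → -4; maximin = -4.
Column maxima: 1 → 9, 2 → 3; minimax = 3.
-4 ≠ 3, so no pure-strategy equilibrium exists.

No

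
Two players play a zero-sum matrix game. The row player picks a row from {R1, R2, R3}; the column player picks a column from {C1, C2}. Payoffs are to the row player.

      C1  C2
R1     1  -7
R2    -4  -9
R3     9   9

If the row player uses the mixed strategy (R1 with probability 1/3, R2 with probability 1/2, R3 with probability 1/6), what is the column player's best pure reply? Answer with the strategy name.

If the column player plays C1, the row player's expected payoff is (1/3)·1 + (1/2)·(-4) + (1/6)·9 = -1/6.
If the column player plays C2, the row player's expected payoff is (1/3)·(-7) + (1/2)·(-9) + (1/6)·9 = -16/3.
The column player minimizes the row player's payoff; the smallest is -16/3, so the best response is C2.

C2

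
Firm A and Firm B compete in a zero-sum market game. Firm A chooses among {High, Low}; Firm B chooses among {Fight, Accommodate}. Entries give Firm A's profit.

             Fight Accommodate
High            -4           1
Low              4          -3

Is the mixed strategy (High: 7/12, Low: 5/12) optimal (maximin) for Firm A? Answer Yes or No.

Against Fight this mix gives (7/12)·(-4) + (5/12)·4 = -2/3.
Against Accommodate this mix gives (7/12)·1 + (5/12)·(-3) = -2/3.
All of Firm B's active replies (Fight, Accommodate) yield -2/3, and no column does worse for Firm A. The mix makes Firm B indifferent and guarantees -2/3, so it is optimal.

Yes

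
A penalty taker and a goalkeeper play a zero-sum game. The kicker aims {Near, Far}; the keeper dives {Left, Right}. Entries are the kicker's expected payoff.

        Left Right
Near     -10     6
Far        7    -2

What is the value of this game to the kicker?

Row minima: Near → -10, Far → -2; maximin = -2.
Column maxima: Left → 7, Right → 6; minimax = 6.
-2 ≠ 6, so there is no saddle point; optimal play is mixed.
Let the kicker play Near with probability p. Expected payoff against Left: (-10)p + 7(1−p) = −17p + 7; against Right: 6p + (-2)(1−p) = 8p − 2.
Setting these equal: −17p + 7 = 8p − 2 ⇒ −25p = -9 ⇒ p = 9/25, and the value is (-17)·(9/25) + 7 = 22/25.
For the keeper: with q = P(Left), equating Near's and Far's payoffs gives −16q + 6 = 9q − 2 ⇒ q = 8/25.

22/25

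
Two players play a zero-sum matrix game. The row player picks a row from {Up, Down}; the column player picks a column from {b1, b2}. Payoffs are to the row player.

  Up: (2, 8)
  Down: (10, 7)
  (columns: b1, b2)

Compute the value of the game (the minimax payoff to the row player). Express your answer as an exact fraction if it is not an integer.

22/3

Row minima: Up → 2, Down → 7; maximin = 7.
Column maxima: b1 → 10, b2 → 8; minimax = 8.
7 ≠ 8, so there is no saddle point; optimal play is mixed.
Let the row player play Up with probability p. Expected payoff against b1: 2p + 10(1−p) = −8p + 10; against b2: 8p + 7(1−p) = p + 7.
Setting these equal: −8p + 10 = p + 7 ⇒ −9p = -3 ⇒ p = 1/3, and the value is (-8)·(1/3) + 10 = 22/3.
For the column player: with q = P(b1), equating Up's and Down's payoffs gives −6q + 8 = 3q + 7 ⇒ q = 1/9.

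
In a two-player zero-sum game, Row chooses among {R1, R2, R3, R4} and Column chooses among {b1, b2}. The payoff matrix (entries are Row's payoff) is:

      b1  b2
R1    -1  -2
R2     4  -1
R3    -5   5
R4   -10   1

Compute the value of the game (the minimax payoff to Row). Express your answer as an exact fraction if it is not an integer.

Row minima: R1 → -2, R2 → -1, R3 → -5, R4 → -10; maximin = -1.
Column maxima: b1 → 4, b2 → 5; minimax = 4.
-1 ≠ 4, so there is no saddle point; optimal play is mixed.
R1 is strictly dominated by R2, so Row never plays it.
R4 is strictly dominated by R3, so Row never plays it.
On the remaining 2×2 (R2, R3 vs b1, b2):
Let Row play R2 with probability p. Expected payoff against b1: 4p + (-5)(1−p) = 9p − 5; against b2: (-1)p + 5(1−p) = −6p + 5.
Setting these equal: 9p − 5 = −6p + 5 ⇒ 15p = 10 ⇒ p = 2/3, and the value is (9)·(2/3) − 5 = 1.
For Column: with q = P(b1), equating R2's and R3's payoffs gives 5q − 1 = −10q + 5 ⇒ q = 2/5.

1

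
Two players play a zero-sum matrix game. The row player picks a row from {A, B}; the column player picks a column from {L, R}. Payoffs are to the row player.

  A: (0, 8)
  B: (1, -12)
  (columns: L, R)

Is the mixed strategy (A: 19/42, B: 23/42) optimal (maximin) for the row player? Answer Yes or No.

No

Against L this mix gives (19/42)·0 + (23/42)·1 = 23/42.
Against R this mix gives (19/42)·8 + (23/42)·(-12) = -62/21.
The column player will play R, holding the row player to -62/21. Shifting weight toward the row that does better against R would raise this floor (the equalizing mix achieves 8/21 against both R and L), so the proposed strategy is not optimal.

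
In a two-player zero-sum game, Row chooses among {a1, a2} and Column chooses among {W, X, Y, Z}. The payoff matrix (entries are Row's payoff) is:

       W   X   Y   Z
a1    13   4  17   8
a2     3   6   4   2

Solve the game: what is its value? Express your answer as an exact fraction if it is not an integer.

Row minima: a1 → 4, a2 → 2; maximin = 4.
Column maxima: W → 13, X → 6, Y → 17, Z → 8; minimax = 6.
4 ≠ 6, so there is no saddle point; optimal play is mixed.
W is strictly dominated by Z (it gives Row strictly more in every row), so Column never plays it.
Y is strictly dominated by Z (it gives Row strictly more in every row), so Column never plays it.
On the remaining 2×2 (a1, a2 vs X, Z):
Let Row play a1 with probability p. Expected payoff against X: 4p + 6(1−p) = −2p + 6; against Z: 8p + 2(1−p) = 6p + 2.
Setting these equal: −2p + 6 = 6p + 2 ⇒ −8p = -4 ⇒ p = 1/2, and the value is (-2)·(1/2) + 6 = 5.
For Column: with q = P(X), equating a1's and a2's payoffs gives −4q + 8 = 4q + 2 ⇒ q = 3/4.

5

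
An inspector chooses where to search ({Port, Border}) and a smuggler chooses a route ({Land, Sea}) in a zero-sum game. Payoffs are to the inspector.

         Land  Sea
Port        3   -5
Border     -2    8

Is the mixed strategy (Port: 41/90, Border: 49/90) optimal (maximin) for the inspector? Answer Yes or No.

Against Land this mix gives (41/90)·3 + (49/90)·(-2) = 5/18.
Against Sea this mix gives (41/90)·(-5) + (49/90)·8 = 187/90.
The smuggler will play Land, holding the inspector to 5/18. Shifting weight toward the row that does better against Land would raise this floor (the equalizing mix achieves 7/9 against both Land and Sea), so the proposed strategy is not optimal.

No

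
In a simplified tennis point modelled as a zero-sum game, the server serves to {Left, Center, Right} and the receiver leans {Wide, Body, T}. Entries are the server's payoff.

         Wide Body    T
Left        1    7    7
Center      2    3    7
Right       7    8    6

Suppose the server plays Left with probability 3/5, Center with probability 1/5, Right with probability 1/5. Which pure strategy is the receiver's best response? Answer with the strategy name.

If the receiver plays Wide, the server's expected payoff is (3/5)·1 + (1/5)·2 + (1/5)·7 = 12/5.
If the receiver plays Body, the server's expected payoff is (3/5)·7 + (1/5)·3 + (1/5)·8 = 32/5.
If the receiver plays T, the server's expected payoff is (3/5)·7 + (1/5)·7 + (1/5)·6 = 34/5.
The receiver minimizes the server's payoff; the smallest is 12/5, so the best response is Wide.

Wide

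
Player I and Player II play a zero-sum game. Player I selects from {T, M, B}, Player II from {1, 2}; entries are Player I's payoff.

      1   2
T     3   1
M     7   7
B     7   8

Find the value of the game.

7

Row minima: T → 1, M → 7, B → 7; maximin = 7.
Column maxima: 1 → 7, 2 → 8; minimax = 7.
Since maximin = minimax = 7, there is a saddle point and the value is 7.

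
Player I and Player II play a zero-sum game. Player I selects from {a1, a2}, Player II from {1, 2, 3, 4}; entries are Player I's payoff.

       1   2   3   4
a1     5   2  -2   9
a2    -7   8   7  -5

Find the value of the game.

Row minima: a1 → -2, a2 → -7; maximin = -2.
Column maxima: 1 → 5, 2 → 8, 3 → 7, 4 → 9; minimax = 5.
-2 ≠ 5, so there is no saddle point; optimal play is mixed.
2 is strictly dominated by 3 (it gives Player I strictly more in every row), so Player II never plays it.
4 is strictly dominated by 1 (it gives Player I strictly more in every row), so Player II never plays it.
On the remaining 2×2 (a1, a2 vs 1, 3):
Let Player I play a1 with probability p. Expected payoff against 1: 5p + (-7)(1−p) = 12p − 7; against 3: (-2)p + 7(1−p) = −9p + 7.
Setting these equal: 12p − 7 = −9p + 7 ⇒ 21p = 14 ⇒ p = 2/3, and the value is (12)·(2/3) − 7 = 1.
For Player II: with q = P(1), equating a1's and a2's payoffs gives 7q − 2 = −14q + 7 ⇒ q = 3/7.

1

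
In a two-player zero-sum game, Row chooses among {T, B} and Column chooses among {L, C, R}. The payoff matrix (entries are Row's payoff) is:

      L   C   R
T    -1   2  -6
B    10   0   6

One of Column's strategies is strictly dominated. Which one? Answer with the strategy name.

R holds Row's payoff strictly below L in every row: -6 < -1, 6 < 10.
So L is strictly dominated for Column.

L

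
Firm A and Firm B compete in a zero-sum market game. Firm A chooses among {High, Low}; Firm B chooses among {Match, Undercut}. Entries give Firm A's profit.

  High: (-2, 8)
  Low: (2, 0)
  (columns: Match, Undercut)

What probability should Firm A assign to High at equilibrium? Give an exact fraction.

Row minima: High → -2, Low → 0; maximin = 0.
Column maxima: Match → 2, Undercut → 8; minimax = 2.
0 ≠ 2, so there is no saddle point; optimal play is mixed.
Let Firm A play High with probability p. Expected payoff against Match: (-2)p + 2(1−p) = −4p + 2; against Undercut: 8p + 0(1−p) = 8p.
Setting these equal: −4p + 2 = 8p ⇒ −12p = -2 ⇒ p = 1/6, and the value is (-4)·(1/6) + 2 = 4/3.
For Firm B: with q = P(Match), equating High's and Low's payoffs gives −10q + 8 = 2q ⇒ q = 2/3.

1/6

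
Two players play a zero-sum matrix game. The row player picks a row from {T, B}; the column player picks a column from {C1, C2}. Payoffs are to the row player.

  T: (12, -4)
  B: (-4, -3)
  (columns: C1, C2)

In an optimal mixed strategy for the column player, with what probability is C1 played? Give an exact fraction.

1/17

Row minima: T → -4, B → -4; maximin = -4.
Column maxima: C1 → 12, C2 → -3; minimax = -3.
-4 ≠ -3, so there is no saddle point; optimal play is mixed.
Let the row player play T with probability p. Expected payoff against C1: 12p + (-4)(1−p) = 16p − 4; against C2: (-4)p + (-3)(1−p) = −p − 3.
Setting these equal: 16p − 4 = −p − 3 ⇒ 17p = 1 ⇒ p = 1/17, and the value is (16)·(1/17) − 4 = -52/17.
For the column player: with q = P(C1), equating T's and B's payoffs gives 16q − 4 = −q − 3 ⇒ q = 1/17.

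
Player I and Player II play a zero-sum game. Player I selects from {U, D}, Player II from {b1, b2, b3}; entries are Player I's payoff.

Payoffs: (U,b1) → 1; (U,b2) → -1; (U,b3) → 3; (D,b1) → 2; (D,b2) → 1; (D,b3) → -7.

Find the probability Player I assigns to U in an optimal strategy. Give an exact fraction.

Row minima: U → -1, D → -7; maximin = -1.
Column maxima: b1 → 2, b2 → 1, b3 → 3; minimax = 1.
-1 ≠ 1, so there is no saddle point; optimal play is mixed.
b1 is strictly dominated by b2 (it gives Player I strictly more in every row), so Player II never plays it.
On the remaining 2×2 (U, D vs b2, b3):
Let Player I play U with probability p. Expected payoff against b2: (-1)p + 1(1−p) = −2p + 1; against b3: 3p + (-7)(1−p) = 10p − 7.
Setting these equal: −2p + 1 = 10p − 7 ⇒ −12p = -8 ⇒ p = 2/3, and the value is (-2)·(2/3) + 1 = -1/3.
For Player II: with q = P(b2), equating U's and D's payoffs gives −4q + 3 = 8q − 7 ⇒ q = 5/6.

2/3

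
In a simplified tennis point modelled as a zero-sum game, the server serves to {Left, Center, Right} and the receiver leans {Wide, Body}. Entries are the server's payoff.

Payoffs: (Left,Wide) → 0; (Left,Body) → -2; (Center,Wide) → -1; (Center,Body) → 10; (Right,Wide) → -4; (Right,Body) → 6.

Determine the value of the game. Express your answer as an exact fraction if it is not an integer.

Row minima: Left → -2, Center → -1, Right → -4; maximin = -1.
Column maxima: Wide → 0, Body → 10; minimax = 0.
-1 ≠ 0, so there is no saddle point; optimal play is mixed.
Right is strictly dominated by Center, so the server never plays it.
On the remaining 2×2 (Left, Center vs Wide, Body):
Let the server play Left with probability p. Expected payoff against Wide: 0p + (-1)(1−p) = p − 1; against Body: (-2)p + 10(1−p) = −12p + 10.
Setting these equal: p − 1 = −12p + 10 ⇒ 13p = 11 ⇒ p = 11/13, and the value is (1)·(11/13) − 1 = -2/13.
For the receiver: with q = P(Wide), equating Left's and Center's payoffs gives 2q − 2 = −11q + 10 ⇒ q = 12/13.

-2/13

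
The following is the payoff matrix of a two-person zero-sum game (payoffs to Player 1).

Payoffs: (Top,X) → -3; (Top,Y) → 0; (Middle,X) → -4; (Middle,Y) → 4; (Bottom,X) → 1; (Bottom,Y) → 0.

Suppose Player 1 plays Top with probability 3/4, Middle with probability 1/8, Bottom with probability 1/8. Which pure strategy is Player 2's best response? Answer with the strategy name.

X

If Player 2 plays X, Player 1's expected payoff is (3/4)·(-3) + (1/8)·(-4) + (1/8)·1 = -21/8.
If Player 2 plays Y, Player 1's expected payoff is (3/4)·0 + (1/8)·4 + (1/8)·0 = 1/2.
Player 2 minimizes Player 1's payoff; the smallest is -21/8, so the best response is X.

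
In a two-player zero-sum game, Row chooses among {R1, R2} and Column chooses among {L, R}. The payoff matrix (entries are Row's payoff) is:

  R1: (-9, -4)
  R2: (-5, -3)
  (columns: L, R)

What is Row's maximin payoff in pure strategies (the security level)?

Row minima: R1 → -9, R2 → -5.
The best of these is -5.

-5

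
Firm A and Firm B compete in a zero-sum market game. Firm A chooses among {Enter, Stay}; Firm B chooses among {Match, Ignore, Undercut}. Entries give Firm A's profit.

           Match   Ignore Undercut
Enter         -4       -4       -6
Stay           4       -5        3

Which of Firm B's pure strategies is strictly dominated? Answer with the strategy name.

Match

Undercut holds Firm A's payoff strictly below Match in every row: -6 < -4, 3 < 4.
So Match is strictly dominated for Firm B.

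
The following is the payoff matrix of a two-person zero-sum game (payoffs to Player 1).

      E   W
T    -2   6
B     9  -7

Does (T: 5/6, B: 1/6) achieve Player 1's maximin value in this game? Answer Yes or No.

No

Against E this mix gives (5/6)·(-2) + (1/6)·9 = -1/6.
Against W this mix gives (5/6)·6 + (1/6)·(-7) = 23/6.
Player 2 will play E, holding Player 1 to -1/6. Shifting weight toward the row that does better against E would raise this floor (the equalizing mix achieves 5/3 against both E and W), so the proposed strategy is not optimal.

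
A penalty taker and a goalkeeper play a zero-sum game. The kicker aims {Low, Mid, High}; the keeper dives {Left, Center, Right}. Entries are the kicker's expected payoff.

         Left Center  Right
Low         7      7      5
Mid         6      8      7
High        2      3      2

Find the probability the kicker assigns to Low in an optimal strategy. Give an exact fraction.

1/3

Row minima: Low → 5, Mid → 6, High → 2; maximin = 6.
Column maxima: Left → 7, Center → 8, Right → 7; minimax = 7.
6 ≠ 7, so there is no saddle point; optimal play is mixed.
High is strictly dominated by Low, so the kicker never plays it.
Center is strictly dominated by Right (it gives the kicker strictly more in every row), so the keeper never plays it.
On the remaining 2×2 (Low, Mid vs Left, Right):
Let the kicker play Low with probability p. Expected payoff against Left: 7p + 6(1−p) = p + 6; against Right: 5p + 7(1−p) = −2p + 7.
Setting these equal: p + 6 = −2p + 7 ⇒ 3p = 1 ⇒ p = 1/3, and the value is (1)·(1/3) + 6 = 19/3.
For the keeper: with q = P(Left), equating Low's and Mid's payoffs gives 2q + 5 = −q + 7 ⇒ q = 2/3.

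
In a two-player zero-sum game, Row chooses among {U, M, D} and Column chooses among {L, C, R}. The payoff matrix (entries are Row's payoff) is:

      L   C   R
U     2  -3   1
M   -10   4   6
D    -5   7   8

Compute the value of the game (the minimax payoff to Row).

-1/17

Row minima: U → -3, M → -10, D → -5; maximin = -3.
Column maxima: L → 2, C → 7, R → 8; minimax = 2.
-3 ≠ 2, so there is no saddle point; optimal play is mixed.
M is strictly dominated by D, so Row never plays it.
R is strictly dominated by C (it gives Row strictly more in every row), so Column never plays it.
On the remaining 2×2 (U, D vs L, C):
Let Row play U with probability p. Expected payoff against L: 2p + (-5)(1−p) = 7p − 5; against C: (-3)p + 7(1−p) = −10p + 7.
Setting these equal: 7p − 5 = −10p + 7 ⇒ 17p = 12 ⇒ p = 12/17, and the value is (7)·(12/17) − 5 = -1/17.
For Column: with q = P(L), equating U's and D's payoffs gives 5q − 3 = −12q + 7 ⇒ q = 10/17.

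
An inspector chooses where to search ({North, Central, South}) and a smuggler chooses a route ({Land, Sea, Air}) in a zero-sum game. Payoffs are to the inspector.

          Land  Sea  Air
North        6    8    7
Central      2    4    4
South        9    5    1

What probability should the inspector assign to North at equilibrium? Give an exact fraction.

8/9

Row minima: North → 6, Central → 2, South → 1; maximin = 6.
Column maxima: Land → 9, Sea → 8, Air → 7; minimax = 7.
6 ≠ 7, so there is no saddle point; optimal play is mixed.
Central is strictly dominated by North, so the inspector never plays it.
With Central eliminated, Sea is strictly dominated by Air (it gives the inspector strictly more in every remaining row), so the smuggler never plays it.
On the remaining 2×2 (North, South vs Land, Air):
Let the inspector play North with probability p. Expected payoff against Land: 6p + 9(1−p) = −3p + 9; against Air: 7p + 1(1−p) = 6p + 1.
Setting these equal: −3p + 9 = 6p + 1 ⇒ −9p = -8 ⇒ p = 8/9, and the value is (-3)·(8/9) + 9 = 19/3.
For the smuggler: with q = P(Land), equating North's and South's payoffs gives −q + 7 = 8q + 1 ⇒ q = 2/3.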